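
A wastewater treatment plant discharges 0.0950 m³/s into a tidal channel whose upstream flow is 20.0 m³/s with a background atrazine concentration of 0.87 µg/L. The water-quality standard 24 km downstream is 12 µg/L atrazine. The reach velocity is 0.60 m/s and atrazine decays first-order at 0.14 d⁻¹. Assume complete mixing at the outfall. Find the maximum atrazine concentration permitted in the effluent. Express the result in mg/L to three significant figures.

2.53 mg/L

0.87 µg/L = 0.00087 mg/L.
12 µg/L = 0.012 mg/L.
Travel time to the compliance point: t = 2.4e+04/0.60 = 4e+04 s = 0.463 d; decay factor exp(−0.14·0.463) = 0.9372.
So the concentration just after mixing may be at most 0.012/0.9372 = 0.0128 mg/L.
Mass balance: 0.0128·20.09 = 0.095·Cₑ + 20·0.00087.
Cₑ = (0.2573 − 0.0174) / 0.095 = 2.525 mg/L.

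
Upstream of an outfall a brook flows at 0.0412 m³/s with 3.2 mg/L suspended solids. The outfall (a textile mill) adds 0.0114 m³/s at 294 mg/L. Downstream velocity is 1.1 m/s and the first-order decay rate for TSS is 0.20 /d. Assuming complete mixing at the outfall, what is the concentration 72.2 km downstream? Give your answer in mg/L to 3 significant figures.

56.9 mg/L

After complete mixing, C₀ = (0.0114·294 + 0.0412·3.2) / 0.0526 = 66.23 mg/L.
Travel time t = 7.22e+04 m / 1.1 m/s = 6.564e+04 s = 0.7597 d.
C = 66.23·exp(−0.20·0.7597) = 66.23·0.859 = 56.89 mg/L.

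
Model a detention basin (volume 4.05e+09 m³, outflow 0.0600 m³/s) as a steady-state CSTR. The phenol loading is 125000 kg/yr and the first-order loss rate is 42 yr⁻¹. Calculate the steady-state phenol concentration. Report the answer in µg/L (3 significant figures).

0.735 µg/L

Outflow Q = 0.0600 m³/s × 3.156e+07 s/yr = 1.893e+06 m³/yr.
Steady-state CSTR mass balance: W = Q·C + k·V·C, so C = W/(Q + kV).
Q + kV = 1.893e+06 + 42·4.05e+09 = 1.701e+11 m³/yr.
C = 125000/1.701e+11 = 7.349e-07 kg/m³ = 0.0007349 mg/L = 0.7349 µg/L.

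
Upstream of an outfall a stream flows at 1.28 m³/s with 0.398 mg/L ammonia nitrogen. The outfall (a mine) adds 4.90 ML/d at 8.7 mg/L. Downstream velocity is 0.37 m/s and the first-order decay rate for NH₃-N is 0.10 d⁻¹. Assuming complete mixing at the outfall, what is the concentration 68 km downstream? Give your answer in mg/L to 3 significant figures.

0.606 mg/L

4.90 ML/d = 0.05671 m³/s.
After complete mixing, C₀ = (0.05671·8.7 + 1.28·0.398) / 1.337 = 0.7502 mg/L.
Travel time t = 6.8e+04 m / 0.37 m/s = 1.838e+05 s = 2.127 d.
C = 0.7502·exp(−0.10·2.127) = 0.7502·0.8084 = 0.6065 mg/L.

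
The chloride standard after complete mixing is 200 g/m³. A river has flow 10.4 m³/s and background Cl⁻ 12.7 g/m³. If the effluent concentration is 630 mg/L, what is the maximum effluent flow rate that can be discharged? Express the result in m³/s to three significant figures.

Mass balance at complete mixing: C_std·(Q_w + Q_r) = Q_w·C_e + Q_r·C_b.
Rearranging, Q_w = Q_r·(C_std − C_b)/(C_e − C_std) = 10.4·(200 − 12.7) / (630 − 200) = 4.53 m³/s.

4.53 m³/s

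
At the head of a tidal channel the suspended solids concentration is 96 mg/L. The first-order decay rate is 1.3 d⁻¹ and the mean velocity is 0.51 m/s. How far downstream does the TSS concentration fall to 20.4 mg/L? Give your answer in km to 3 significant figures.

52.5 km

From C = C₀·e^(−kt), t = ln(C₀/C)/k = ln(96/20.4)/1.3 = 1.549/1.3 = 1.191 d.
Distance = v·t = 0.51 m/s × 1.029e+05 s = 5.25e+04 m = 52.5 km.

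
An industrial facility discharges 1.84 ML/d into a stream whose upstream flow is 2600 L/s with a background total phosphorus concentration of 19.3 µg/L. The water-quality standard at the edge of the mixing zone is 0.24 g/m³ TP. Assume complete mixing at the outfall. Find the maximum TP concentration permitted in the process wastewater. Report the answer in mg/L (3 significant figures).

1.84 ML/d = 0.0213 m³/s.
2600 L/s = 2.6 m³/s.
19.3 µg/L = 0.0193 mg/L.
Mass balance: 0.24·2.621 = 0.0213·Cₑ + 2.6·0.0193.
Cₑ = (0.6291 − 0.05018) / 0.0213 = 27.18 mg/L.

27.2 mg/L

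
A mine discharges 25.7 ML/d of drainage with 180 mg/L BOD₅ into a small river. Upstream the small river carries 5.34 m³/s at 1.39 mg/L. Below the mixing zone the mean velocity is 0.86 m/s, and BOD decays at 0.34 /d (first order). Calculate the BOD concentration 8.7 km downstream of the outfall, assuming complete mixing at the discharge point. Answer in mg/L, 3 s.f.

25.7 ML/d = 0.2975 m³/s.
After complete mixing, C₀ = (0.2975·180 + 5.34·1.39) / 5.637 = 10.81 mg/L.
Travel time t = 8700 m / 0.86 m/s = 1.012e+04 s = 0.1171 d.
C = 10.81·exp(−0.34·0.1171) = 10.81·0.961 = 10.39 mg/L.

10.4 mg/L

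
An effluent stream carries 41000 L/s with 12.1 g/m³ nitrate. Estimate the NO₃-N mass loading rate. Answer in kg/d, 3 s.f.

41000 L/s = 41 m³/s.
Mass flux = Q·C = 41 m³/s × 12.1 g/m³ = 496.1 g/s.
= 496.1 g/s × 86.4 = 4.286e+04 kg/d.

42900 kg/d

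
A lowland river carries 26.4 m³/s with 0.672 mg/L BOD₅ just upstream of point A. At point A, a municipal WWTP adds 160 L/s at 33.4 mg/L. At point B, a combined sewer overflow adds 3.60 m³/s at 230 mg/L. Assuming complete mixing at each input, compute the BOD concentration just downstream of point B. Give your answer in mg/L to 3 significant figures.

160 L/s = 0.16 m³/s.
After input A: C = (26.4·0.672 + 0.16·33.4) / 26.56 = 0.8692 mg/L.
After input B: C = (26.56·0.8692 + 3.6·230) / 30.16 = 28.22 mg/L.

28.2 mg/L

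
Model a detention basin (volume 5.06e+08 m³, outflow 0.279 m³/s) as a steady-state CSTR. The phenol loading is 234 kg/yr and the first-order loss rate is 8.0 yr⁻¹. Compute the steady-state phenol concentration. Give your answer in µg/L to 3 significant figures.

Outflow Q = 0.279 m³/s × 3.156e+07 s/yr = 8.805e+06 m³/yr.
Steady-state CSTR mass balance: W = Q·C + k·V·C, so C = W/(Q + kV).
Q + kV = 8.805e+06 + 8.0·5.06e+08 = 4.057e+09 m³/yr.
C = 234/4.057e+09 = 5.768e-08 kg/m³ = 5.768e-05 mg/L = 0.05768 µg/L.

0.0577 µg/L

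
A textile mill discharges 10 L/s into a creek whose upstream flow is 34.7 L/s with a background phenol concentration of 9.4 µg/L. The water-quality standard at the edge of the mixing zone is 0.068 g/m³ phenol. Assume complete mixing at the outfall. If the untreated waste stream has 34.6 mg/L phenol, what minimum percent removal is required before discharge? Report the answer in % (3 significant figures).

10 L/s = 0.01 m³/s.
34.7 L/s = 0.0347 m³/s.
9.4 µg/L = 0.0094 mg/L.
Mass balance: 0.068·0.0447 = 0.01·Cₑ + 0.0347·0.0094.
Cₑ = (0.00304 − 0.0003262) / 0.01 = 0.2713 mg/L.
Required removal = 1 − 0.2713/34.6 = 99.22 %.

99.2 %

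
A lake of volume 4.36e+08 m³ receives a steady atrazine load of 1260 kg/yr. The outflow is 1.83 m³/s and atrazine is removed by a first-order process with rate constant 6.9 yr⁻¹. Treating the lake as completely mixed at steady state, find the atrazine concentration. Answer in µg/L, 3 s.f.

0.411 µg/L

Outflow Q = 1.83 m³/s × 3.156e+07 s/yr = 5.775e+07 m³/yr.
Steady-state CSTR mass balance: W = Q·C + k·V·C, so C = W/(Q + kV).
Q + kV = 5.775e+07 + 6.9·4.36e+08 = 3.066e+09 m³/yr.
C = 1260/3.066e+09 = 4.109e-07 kg/m³ = 0.0004109 mg/L = 0.4109 µg/L.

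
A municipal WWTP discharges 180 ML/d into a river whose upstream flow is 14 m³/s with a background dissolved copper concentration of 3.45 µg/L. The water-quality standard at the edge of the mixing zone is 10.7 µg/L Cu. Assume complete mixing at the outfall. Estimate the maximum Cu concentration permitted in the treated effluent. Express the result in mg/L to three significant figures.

180 ML/d = 2.083 m³/s.
3.45 µg/L = 0.00345 mg/L.
10.7 µg/L = 0.0107 mg/L.
Mass balance: 0.0107·16.08 = 2.083·Cₑ + 14·0.00345.
Cₑ = (0.1721 − 0.0483) / 2.083 = 0.05942 mg/L.

0.0594 mg/L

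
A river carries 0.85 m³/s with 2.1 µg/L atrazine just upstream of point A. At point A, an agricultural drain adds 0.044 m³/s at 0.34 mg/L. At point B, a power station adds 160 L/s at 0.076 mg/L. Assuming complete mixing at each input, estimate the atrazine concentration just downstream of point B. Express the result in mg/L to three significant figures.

0.0274 mg/L

2.1 µg/L = 0.0021 mg/L.
After input A: C = (0.85·0.0021 + 0.044·0.34) / 0.894 = 0.01873 mg/L.
160 L/s = 0.16 m³/s.
After input B: C = (0.894·0.01873 + 0.16·0.076) / 1.054 = 0.02742 mg/L.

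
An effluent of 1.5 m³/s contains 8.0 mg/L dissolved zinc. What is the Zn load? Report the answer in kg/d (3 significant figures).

Mass flux = Q·C = 1.5 m³/s × 8 g/m³ = 12 g/s.
= 12 g/s × 86.4 = 1037 kg/d.

1040 kg/d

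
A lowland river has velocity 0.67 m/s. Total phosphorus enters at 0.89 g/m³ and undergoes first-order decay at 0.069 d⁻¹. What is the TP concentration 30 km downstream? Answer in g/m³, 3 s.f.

0.859 g/m³

Travel time t = 30 km / 0.67 m/s = 3e+04/0.67 = 4.478e+04 s = 0.5182 d.
First-order decay: C = 0.89·exp(−0.069·0.5182) = 0.89·0.9649 = 0.8587 g/m³.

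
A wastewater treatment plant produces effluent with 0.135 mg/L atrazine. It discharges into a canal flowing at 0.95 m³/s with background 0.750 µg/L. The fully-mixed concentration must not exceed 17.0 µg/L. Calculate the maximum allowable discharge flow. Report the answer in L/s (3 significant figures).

0.750 µg/L = 0.00075 mg/L.
17.0 µg/L = 0.017 mg/L.
Mass balance at complete mixing: C_std·(Q_w + Q_r) = Q_w·C_e + Q_r·C_b.
Rearranging, Q_w = Q_r·(C_std − C_b)/(C_e − C_std) = 0.95·(0.017 − 0.00075) / (0.135 − 0.017) = 0.1308 m³/s.
= 130.8 L/s.

131 L/s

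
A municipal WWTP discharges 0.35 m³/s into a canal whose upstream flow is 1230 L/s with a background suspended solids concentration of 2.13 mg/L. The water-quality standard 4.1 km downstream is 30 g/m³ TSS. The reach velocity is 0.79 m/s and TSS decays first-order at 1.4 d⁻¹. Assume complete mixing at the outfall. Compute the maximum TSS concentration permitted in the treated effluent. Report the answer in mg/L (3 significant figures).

1230 L/s = 1.23 m³/s.
Travel time to the compliance point: t = 4100/0.79 = 5190 s = 0.06007 d; decay factor exp(−1.4·0.06007) = 0.9193.
So the concentration just after mixing may be at most 30/0.9193 = 32.63 mg/L.
Mass balance: 32.63·1.58 = 0.35·Cₑ + 1.23·2.13.
Cₑ = (51.56 − 2.62) / 0.35 = 139.8 mg/L.

140 mg/L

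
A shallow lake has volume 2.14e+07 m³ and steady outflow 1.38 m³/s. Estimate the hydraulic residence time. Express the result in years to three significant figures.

Q = 1.38 m³/s × 3.156e+07 s/yr = 4.355e+07 m³/yr.
Hydraulic residence time τ = V/Q = 2.14e+07/4.355e+07 = 0.4914 yr.

0.491 yr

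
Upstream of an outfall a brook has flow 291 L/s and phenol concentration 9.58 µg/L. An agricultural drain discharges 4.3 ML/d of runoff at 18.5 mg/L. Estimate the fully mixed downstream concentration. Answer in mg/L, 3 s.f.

2.71 mg/L

4.3 ML/d = 0.04977 m³/s.
291 L/s = 0.291 m³/s.
9.58 µg/L = 0.00958 mg/L.
By mass balance at complete mixing, C = (0.04977·18.5 + 0.291·0.00958) / (0.04977 + 0.291) = 0.9235/0.3408 = 2.71 mg/L.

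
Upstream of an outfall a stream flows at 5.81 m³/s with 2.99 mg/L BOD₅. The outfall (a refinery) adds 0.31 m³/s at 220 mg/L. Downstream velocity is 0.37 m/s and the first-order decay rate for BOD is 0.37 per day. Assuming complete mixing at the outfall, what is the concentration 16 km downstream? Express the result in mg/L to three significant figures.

After complete mixing, C₀ = (0.31·220 + 5.81·2.99) / 6.12 = 13.98 mg/L.
Travel time t = 1.6e+04 m / 0.37 m/s = 4.324e+04 s = 0.5005 d.
C = 13.98·exp(−0.37·0.5005) = 13.98·0.831 = 11.62 mg/L.

11.6 mg/L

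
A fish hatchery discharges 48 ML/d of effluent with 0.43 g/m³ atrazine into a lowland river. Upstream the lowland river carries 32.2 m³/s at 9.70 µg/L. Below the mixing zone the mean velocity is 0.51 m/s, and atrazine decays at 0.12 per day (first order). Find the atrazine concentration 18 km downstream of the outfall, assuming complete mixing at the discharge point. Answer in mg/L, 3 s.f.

0.0160 mg/L

48 ML/d = 0.5556 m³/s.
9.70 µg/L = 0.0097 mg/L.
After complete mixing, C₀ = (0.5556·0.43 + 32.2·0.0097) / 32.76 = 0.01683 mg/L.
Travel time t = 1.8e+04 m / 0.51 m/s = 3.529e+04 s = 0.4085 d.
C = 0.01683·exp(−0.12·0.4085) = 0.01683·0.9522 = 0.01602 mg/L.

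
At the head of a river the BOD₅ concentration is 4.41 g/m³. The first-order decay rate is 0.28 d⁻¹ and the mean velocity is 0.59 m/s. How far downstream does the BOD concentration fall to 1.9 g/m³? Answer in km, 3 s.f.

153 km

From C = C₀·e^(−kt), t = ln(C₀/C)/k = ln(4.41/1.9)/0.28 = 0.842/0.28 = 3.007 d.
Distance = v·t = 0.59 m/s × 2.598e+05 s = 1.533e+05 m = 153.3 km.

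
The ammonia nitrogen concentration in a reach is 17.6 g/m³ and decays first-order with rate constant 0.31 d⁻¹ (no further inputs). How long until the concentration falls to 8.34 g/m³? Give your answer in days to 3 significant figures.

2.41 d

t = ln(C₀/C)/k = ln(17.6/8.34)/0.31 = 0.7468/0.31 = 2.409 d.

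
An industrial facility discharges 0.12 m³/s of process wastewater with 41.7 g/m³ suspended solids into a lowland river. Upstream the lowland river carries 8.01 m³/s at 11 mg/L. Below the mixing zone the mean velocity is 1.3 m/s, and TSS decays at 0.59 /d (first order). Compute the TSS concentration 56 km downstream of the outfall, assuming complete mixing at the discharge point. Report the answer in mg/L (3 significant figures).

8.53 mg/L

After complete mixing, C₀ = (0.12·41.7 + 8.01·11) / 8.13 = 11.45 mg/L.
Travel time t = 5.6e+04 m / 1.3 m/s = 4.308e+04 s = 0.4986 d.
C = 11.45·exp(−0.59·0.4986) = 11.45·0.7452 = 8.534 mg/L.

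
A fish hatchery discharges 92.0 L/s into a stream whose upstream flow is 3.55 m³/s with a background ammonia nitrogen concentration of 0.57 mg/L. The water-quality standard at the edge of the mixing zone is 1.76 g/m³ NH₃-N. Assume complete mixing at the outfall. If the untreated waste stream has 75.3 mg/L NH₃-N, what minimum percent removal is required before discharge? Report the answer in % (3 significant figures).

92.0 L/s = 0.092 m³/s.
Mass balance: 1.76·3.642 = 0.092·Cₑ + 3.55·0.57.
Cₑ = (6.41 − 2.023) / 0.092 = 47.68 mg/L.
Required removal = 1 − 47.68/75.3 = 36.68 %.

36.7 %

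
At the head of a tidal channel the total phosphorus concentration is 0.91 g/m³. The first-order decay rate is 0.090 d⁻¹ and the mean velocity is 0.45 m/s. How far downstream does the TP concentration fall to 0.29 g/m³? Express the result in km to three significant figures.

From C = C₀·e^(−kt), t = ln(C₀/C)/k = ln(0.91/0.29)/0.090 = 1.144/0.090 = 12.71 d.
Distance = v·t = 0.45 m/s × 1.098e+06 s = 4.94e+05 m = 494 km.

494 km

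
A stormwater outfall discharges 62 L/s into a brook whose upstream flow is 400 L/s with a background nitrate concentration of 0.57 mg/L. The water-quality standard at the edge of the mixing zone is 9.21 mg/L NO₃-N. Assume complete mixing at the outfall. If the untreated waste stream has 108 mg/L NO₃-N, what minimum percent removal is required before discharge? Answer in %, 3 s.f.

39.9 %

62 L/s = 0.062 m³/s.
400 L/s = 0.4 m³/s.
Mass balance: 9.21·0.462 = 0.062·Cₑ + 0.4·0.57.
Cₑ = (4.255 − 0.228) / 0.062 = 64.95 mg/L.
Required removal = 1 − 64.95/108 = 39.86 %.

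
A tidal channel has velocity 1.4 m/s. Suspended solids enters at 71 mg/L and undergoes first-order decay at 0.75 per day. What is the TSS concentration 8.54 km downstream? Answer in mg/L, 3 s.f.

Travel time t = 8.54 km / 1.4 m/s = 8540/1.4 = 6100 s = 0.0706 d.
First-order decay: C = 71·exp(−0.75·0.0706) = 71·0.9484 = 67.34 mg/L.

67.3 mg/L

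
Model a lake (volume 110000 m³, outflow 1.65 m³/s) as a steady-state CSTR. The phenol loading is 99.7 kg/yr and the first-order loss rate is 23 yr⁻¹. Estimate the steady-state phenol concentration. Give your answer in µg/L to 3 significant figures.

1.83 µg/L

Outflow Q = 1.65 m³/s × 3.156e+07 s/yr = 5.207e+07 m³/yr.
Steady-state CSTR mass balance: W = Q·C + k·V·C, so C = W/(Q + kV).
Q + kV = 5.207e+07 + 23·110000 = 5.46e+07 m³/yr.
C = 99.7/5.46e+07 = 1.826e-06 kg/m³ = 0.001826 mg/L = 1.826 µg/L.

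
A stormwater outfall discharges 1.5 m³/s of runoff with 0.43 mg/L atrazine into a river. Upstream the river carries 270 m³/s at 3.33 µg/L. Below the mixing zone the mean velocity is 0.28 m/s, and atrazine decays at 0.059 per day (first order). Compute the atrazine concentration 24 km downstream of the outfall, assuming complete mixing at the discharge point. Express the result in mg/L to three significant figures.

0.00536 mg/L

3.33 µg/L = 0.00333 mg/L.
After complete mixing, C₀ = (1.5·0.43 + 270·0.00333) / 271.5 = 0.005687 mg/L.
Travel time t = 2.4e+04 m / 0.28 m/s = 8.571e+04 s = 0.9921 d.
C = 0.005687·exp(−0.059·0.9921) = 0.005687·0.9431 = 0.005364 mg/L.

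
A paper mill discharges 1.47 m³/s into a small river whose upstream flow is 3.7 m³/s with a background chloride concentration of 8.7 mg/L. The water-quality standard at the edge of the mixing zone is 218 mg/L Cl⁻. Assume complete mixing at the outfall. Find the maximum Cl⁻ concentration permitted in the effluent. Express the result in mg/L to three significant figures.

745 mg/L

Mass balance: 218·5.17 = 1.47·Cₑ + 3.7·8.7.
Cₑ = (1127 − 32.19) / 1.47 = 744.8 mg/L.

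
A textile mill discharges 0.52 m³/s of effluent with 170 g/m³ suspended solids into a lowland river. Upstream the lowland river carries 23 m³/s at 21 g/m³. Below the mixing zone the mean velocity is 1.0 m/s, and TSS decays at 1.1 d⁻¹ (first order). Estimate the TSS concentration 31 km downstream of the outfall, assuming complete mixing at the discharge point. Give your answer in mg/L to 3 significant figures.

After complete mixing, C₀ = (0.52·170 + 23·21) / 23.52 = 24.29 mg/L.
Travel time t = 3.1e+04 m / 1.0 m/s = 3.1e+04 s = 0.3588 d.
C = 24.29·exp(−1.1·0.3588) = 24.29·0.6739 = 16.37 mg/L.

16.4 mg/L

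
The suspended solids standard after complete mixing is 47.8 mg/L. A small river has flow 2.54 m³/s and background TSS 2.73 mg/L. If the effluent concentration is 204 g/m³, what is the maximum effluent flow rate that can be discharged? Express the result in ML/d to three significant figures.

Mass balance at complete mixing: C_std·(Q_w + Q_r) = Q_w·C_e + Q_r·C_b.
Rearranging, Q_w = Q_r·(C_std − C_b)/(C_e − C_std) = 2.54·(47.8 − 2.73) / (204 − 47.8) = 0.7329 m³/s.
= 63.32 ML/d.

63.3 ML/d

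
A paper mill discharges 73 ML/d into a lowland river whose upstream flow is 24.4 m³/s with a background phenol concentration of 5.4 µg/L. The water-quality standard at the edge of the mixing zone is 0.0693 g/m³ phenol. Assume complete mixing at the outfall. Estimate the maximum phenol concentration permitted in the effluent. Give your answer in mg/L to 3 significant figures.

1.91 mg/L

73 ML/d = 0.8449 m³/s.
5.4 µg/L = 0.0054 mg/L.
Mass balance: 0.0693·25.24 = 0.8449·Cₑ + 24.4·0.0054.
Cₑ = (1.749 − 0.1318) / 0.8449 = 1.915 mg/L.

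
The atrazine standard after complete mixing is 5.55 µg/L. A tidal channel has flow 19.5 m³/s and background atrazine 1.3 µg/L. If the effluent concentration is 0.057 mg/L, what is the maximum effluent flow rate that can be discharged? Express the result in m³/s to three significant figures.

1.61 m³/s

1.3 µg/L = 0.0013 mg/L.
5.55 µg/L = 0.00555 mg/L.
Mass balance at complete mixing: C_std·(Q_w + Q_r) = Q_w·C_e + Q_r·C_b.
Rearranging, Q_w = Q_r·(C_std − C_b)/(C_e − C_std) = 19.5·(0.00555 − 0.0013) / (0.057 − 0.00555) = 1.611 m³/s.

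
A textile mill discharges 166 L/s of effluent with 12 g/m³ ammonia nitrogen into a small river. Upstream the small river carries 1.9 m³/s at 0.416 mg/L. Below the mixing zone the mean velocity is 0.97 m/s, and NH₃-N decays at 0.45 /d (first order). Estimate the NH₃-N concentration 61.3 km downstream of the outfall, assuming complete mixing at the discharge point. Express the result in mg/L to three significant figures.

0.969 mg/L

166 L/s = 0.166 m³/s.
After complete mixing, C₀ = (0.166·12 + 1.9·0.416) / 2.066 = 1.347 mg/L.
Travel time t = 6.13e+04 m / 0.97 m/s = 6.32e+04 s = 0.7314 d.
C = 1.347·exp(−0.45·0.7314) = 1.347·0.7195 = 0.969 mg/L.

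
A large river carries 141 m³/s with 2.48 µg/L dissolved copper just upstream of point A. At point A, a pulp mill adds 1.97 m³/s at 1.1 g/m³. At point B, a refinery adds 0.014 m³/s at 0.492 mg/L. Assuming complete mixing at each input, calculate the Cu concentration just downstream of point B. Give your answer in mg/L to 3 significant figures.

0.0176 mg/L

2.48 µg/L = 0.00248 mg/L.
After input A: C = (141·0.00248 + 1.97·1.1) / 143 = 0.0176 mg/L.
After input B: C = (143·0.0176 + 0.014·0.492) / 143 = 0.01765 mg/L.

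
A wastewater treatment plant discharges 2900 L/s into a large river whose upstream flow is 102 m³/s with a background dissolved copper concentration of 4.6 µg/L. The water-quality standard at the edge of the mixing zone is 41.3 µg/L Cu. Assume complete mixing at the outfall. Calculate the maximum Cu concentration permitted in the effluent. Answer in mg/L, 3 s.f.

1.33 mg/L

2900 L/s = 2.9 m³/s.
4.6 µg/L = 0.0046 mg/L.
41.3 µg/L = 0.0413 mg/L.
Mass balance: 0.0413·104.9 = 2.9·Cₑ + 102·0.0046.
Cₑ = (4.332 − 0.4692) / 2.9 = 1.332 mg/L.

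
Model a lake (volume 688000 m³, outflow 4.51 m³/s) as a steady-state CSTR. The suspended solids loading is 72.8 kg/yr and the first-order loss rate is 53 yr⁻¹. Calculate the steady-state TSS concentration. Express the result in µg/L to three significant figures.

0.407 µg/L

Outflow Q = 4.51 m³/s × 3.156e+07 s/yr = 1.423e+08 m³/yr.
Steady-state CSTR mass balance: W = Q·C + k·V·C, so C = W/(Q + kV).
Q + kV = 1.423e+08 + 53·688000 = 1.788e+08 m³/yr.
C = 72.8/1.788e+08 = 4.072e-07 kg/m³ = 0.0004072 mg/L = 0.4072 µg/L.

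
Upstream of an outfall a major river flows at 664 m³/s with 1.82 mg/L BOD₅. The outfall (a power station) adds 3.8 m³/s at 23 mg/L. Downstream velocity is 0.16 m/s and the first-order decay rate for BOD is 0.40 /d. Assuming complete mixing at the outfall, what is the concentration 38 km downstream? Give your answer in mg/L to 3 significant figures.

0.646 mg/L

After complete mixing, C₀ = (3.8·23 + 664·1.82) / 667.8 = 1.941 mg/L.
Travel time t = 3.8e+04 m / 0.16 m/s = 2.375e+05 s = 2.749 d.
C = 1.941·exp(−0.40·2.749) = 1.941·0.333 = 0.6462 mg/L.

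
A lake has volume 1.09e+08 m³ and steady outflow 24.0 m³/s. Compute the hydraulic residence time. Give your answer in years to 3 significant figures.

Q = 24.0 m³/s × 3.156e+07 s/yr = 7.574e+08 m³/yr.
Hydraulic residence time τ = V/Q = 1.09e+08/7.574e+08 = 0.1439 yr.

0.144 yr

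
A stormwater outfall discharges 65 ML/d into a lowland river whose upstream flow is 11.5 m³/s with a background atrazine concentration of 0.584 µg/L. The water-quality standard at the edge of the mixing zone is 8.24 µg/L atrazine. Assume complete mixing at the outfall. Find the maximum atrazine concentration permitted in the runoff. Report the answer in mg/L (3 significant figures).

0.125 mg/L

65 ML/d = 0.7523 m³/s.
0.584 µg/L = 0.000584 mg/L.
8.24 µg/L = 0.00824 mg/L.
Mass balance: 0.00824·12.25 = 0.7523·Cₑ + 11.5·0.000584.
Cₑ = (0.101 − 0.006716) / 0.7523 = 0.1253 mg/L.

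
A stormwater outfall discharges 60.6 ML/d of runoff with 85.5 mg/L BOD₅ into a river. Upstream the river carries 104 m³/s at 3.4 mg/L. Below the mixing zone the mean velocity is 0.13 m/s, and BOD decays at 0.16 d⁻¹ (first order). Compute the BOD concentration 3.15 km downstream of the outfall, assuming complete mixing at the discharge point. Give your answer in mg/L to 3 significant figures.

60.6 ML/d = 0.7014 m³/s.
After complete mixing, C₀ = (0.7014·85.5 + 104·3.4) / 104.7 = 3.95 mg/L.
Travel time t = 3150 m / 0.13 m/s = 2.423e+04 s = 0.2804 d.
C = 3.95·exp(−0.16·0.2804) = 3.95·0.9561 = 3.777 mg/L.

3.78 mg/L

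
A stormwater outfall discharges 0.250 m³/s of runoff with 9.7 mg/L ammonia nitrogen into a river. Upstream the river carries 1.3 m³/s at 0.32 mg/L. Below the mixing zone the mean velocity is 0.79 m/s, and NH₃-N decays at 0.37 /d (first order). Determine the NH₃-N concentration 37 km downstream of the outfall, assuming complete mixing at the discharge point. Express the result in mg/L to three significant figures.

After complete mixing, C₀ = (0.25·9.7 + 1.3·0.32) / 1.55 = 1.833 mg/L.
Travel time t = 3.7e+04 m / 0.79 m/s = 4.684e+04 s = 0.5421 d.
C = 1.833·exp(−0.37·0.5421) = 1.833·0.8183 = 1.5 mg/L.

1.50 mg/L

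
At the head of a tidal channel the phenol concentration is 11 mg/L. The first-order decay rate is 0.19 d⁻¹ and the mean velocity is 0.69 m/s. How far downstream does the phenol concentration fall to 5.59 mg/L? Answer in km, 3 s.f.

212 km

From C = C₀·e^(−kt), t = ln(C₀/C)/k = ln(11/5.59)/0.19 = 0.6769/0.19 = 3.563 d.
Distance = v·t = 0.69 m/s × 3.078e+05 s = 2.124e+05 m = 212.4 km.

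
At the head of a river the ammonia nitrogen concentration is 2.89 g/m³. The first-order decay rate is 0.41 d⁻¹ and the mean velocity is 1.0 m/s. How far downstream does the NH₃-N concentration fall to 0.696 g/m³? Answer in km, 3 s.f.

300 km

From C = C₀·e^(−kt), t = ln(C₀/C)/k = ln(2.89/0.696)/0.41 = 1.424/0.41 = 3.472 d.
Distance = v·t = 1.0 m/s × 3e+05 s = 3e+05 m = 300 km.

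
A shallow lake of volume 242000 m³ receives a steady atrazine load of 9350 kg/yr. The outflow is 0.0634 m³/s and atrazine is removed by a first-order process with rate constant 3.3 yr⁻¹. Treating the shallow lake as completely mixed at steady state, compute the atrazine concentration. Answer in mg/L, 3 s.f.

3.34 mg/L

Outflow Q = 0.0634 m³/s × 3.156e+07 s/yr = 2.001e+06 m³/yr.
Steady-state CSTR mass balance: W = Q·C + k·V·C, so C = W/(Q + kV).
Q + kV = 2.001e+06 + 3.3·242000 = 2.799e+06 m³/yr.
C = 9350/2.799e+06 = 0.00334 kg/m³ = 3.34 mg/L.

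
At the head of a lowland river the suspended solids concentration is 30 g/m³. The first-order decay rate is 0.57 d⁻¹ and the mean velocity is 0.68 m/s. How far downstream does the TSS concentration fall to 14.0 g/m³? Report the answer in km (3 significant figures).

From C = C₀·e^(−kt), t = ln(C₀/C)/k = ln(30/14.0)/0.57 = 0.7621/0.57 = 1.337 d.
Distance = v·t = 0.68 m/s × 1.155e+05 s = 7.856e+04 m = 78.56 km.

78.6 km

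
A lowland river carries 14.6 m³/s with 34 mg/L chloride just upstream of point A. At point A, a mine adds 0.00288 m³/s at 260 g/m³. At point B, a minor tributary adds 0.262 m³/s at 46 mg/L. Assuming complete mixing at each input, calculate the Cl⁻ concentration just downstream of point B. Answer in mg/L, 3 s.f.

34.3 mg/L

After input A: C = (14.6·34 + 0.00288·260) / 14.6 = 34.04 mg/L.
After input B: C = (14.6·34.04 + 0.262·46) / 14.86 = 34.26 mg/L.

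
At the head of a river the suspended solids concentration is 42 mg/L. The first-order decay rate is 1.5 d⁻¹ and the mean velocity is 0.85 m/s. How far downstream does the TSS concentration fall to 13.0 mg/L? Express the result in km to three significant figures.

From C = C₀·e^(−kt), t = ln(C₀/C)/k = ln(42/13.0)/1.5 = 1.173/1.5 = 0.7818 d.
Distance = v·t = 0.85 m/s × 6.755e+04 s = 5.742e+04 m = 57.42 km.

57.4 km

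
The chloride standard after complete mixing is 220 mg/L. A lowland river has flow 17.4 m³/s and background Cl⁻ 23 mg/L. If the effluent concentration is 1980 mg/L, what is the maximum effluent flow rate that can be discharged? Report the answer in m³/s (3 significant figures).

1.95 m³/s

Mass balance at complete mixing: C_std·(Q_w + Q_r) = Q_w·C_e + Q_r·C_b.
Rearranging, Q_w = Q_r·(C_std − C_b)/(C_e − C_std) = 17.4·(220 − 23) / (1980 − 220) = 1.948 m³/s.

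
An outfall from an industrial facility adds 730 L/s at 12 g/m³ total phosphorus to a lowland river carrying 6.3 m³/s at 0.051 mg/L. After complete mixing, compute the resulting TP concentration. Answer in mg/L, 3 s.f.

1.29 mg/L

730 L/s = 0.73 m³/s.
Flow-weighted mixing gives C = (0.73·12 + 6.3·0.051) / (0.73 + 6.3) = 9.081/7.03 = 1.292 mg/L.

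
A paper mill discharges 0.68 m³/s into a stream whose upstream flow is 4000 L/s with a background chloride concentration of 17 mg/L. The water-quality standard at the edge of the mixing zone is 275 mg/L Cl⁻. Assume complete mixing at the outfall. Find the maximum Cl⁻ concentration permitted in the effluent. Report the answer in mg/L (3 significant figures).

4000 L/s = 4 m³/s.
Mass balance: 275·4.68 = 0.68·Cₑ + 4·17.
Cₑ = (1287 − 68) / 0.68 = 1793 mg/L.

1790 mg/L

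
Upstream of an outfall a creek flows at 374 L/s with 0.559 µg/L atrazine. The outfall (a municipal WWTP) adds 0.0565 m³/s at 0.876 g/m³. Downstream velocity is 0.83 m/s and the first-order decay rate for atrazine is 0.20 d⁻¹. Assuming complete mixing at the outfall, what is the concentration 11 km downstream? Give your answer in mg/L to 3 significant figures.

0.112 mg/L

374 L/s = 0.374 m³/s.
0.559 µg/L = 0.000559 mg/L.
After complete mixing, C₀ = (0.0565·0.876 + 0.374·0.000559) / 0.4305 = 0.1155 mg/L.
Travel time t = 1.1e+04 m / 0.83 m/s = 1.325e+04 s = 0.1534 d.
C = 0.1155·exp(−0.20·0.1534) = 0.1155·0.9698 = 0.112 mg/L.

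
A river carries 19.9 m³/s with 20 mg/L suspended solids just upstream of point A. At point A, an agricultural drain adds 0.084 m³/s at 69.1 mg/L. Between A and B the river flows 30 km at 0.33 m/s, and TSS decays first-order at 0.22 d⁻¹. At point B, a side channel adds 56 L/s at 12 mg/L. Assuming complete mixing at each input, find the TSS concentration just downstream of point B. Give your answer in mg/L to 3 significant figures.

After input A: C = (19.9·20 + 0.084·69.1) / 19.98 = 20.21 mg/L.
Over the 30 km reach to input B (t = 9.091e+04 s = 1.052 d), decay gives C = 20.21·exp(−0.22·1.052) = 16.03 mg/L.
56 L/s = 0.056 m³/s.
After input B: C = (19.98·16.03 + 0.056·12) / 20.04 = 16.02 mg/L.

16.0 mg/L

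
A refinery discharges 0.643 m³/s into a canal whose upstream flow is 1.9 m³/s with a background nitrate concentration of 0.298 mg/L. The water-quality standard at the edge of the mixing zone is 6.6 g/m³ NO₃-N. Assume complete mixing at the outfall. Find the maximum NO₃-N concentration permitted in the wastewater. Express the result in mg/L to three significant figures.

Mass balance: 6.6·2.543 = 0.643·Cₑ + 1.9·0.298.
Cₑ = (16.78 − 0.5662) / 0.643 = 25.22 mg/L.

25.2 mg/L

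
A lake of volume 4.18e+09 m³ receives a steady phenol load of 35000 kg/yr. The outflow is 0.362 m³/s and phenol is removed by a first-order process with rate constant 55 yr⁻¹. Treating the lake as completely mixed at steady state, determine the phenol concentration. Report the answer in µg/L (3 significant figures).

Outflow Q = 0.362 m³/s × 3.156e+07 s/yr = 1.142e+07 m³/yr.
Steady-state CSTR mass balance: W = Q·C + k·V·C, so C = W/(Q + kV).
Q + kV = 1.142e+07 + 55·4.18e+09 = 2.299e+11 m³/yr.
C = 35000/2.299e+11 = 1.522e-07 kg/m³ = 0.0001522 mg/L = 0.1522 µg/L.

0.152 µg/L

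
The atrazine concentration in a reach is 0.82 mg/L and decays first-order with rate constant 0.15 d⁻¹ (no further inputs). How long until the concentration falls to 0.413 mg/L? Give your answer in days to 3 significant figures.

t = ln(C₀/C)/k = ln(0.82/0.413)/0.15 = 0.6859/0.15 = 4.572 d.

4.57 d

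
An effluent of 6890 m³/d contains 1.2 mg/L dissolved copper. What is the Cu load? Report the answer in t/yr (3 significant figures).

3.02 t/yr

6890 m³/d = 0.07975 m³/s.
Mass flux = Q·C = 0.07975 m³/s × 1.2 g/m³ = 0.09569 g/s.
= 0.09569 g/s × 31.56 = 3.02 t/yr.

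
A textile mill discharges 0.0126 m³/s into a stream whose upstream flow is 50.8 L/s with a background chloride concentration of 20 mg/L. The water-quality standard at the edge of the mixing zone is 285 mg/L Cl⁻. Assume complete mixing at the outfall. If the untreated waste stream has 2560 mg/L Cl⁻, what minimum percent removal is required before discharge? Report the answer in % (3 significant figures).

47.1 %

50.8 L/s = 0.0508 m³/s.
Mass balance: 285·0.0634 = 0.0126·Cₑ + 0.0508·20.
Cₑ = (18.07 − 1.016) / 0.0126 = 1353 mg/L.
Required removal = 1 − 1353/2560 = 47.13 %.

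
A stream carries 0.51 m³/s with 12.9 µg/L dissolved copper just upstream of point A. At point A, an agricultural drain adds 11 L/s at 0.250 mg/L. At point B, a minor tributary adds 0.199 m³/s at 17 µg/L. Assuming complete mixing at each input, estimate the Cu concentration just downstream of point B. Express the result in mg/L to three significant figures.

0.0177 mg/L

12.9 µg/L = 0.0129 mg/L.
11 L/s = 0.011 m³/s.
After input A: C = (0.51·0.0129 + 0.011·0.25) / 0.521 = 0.01791 mg/L.
17 µg/L = 0.017 mg/L.
After input B: C = (0.521·0.01791 + 0.199·0.017) / 0.72 = 0.01766 mg/L.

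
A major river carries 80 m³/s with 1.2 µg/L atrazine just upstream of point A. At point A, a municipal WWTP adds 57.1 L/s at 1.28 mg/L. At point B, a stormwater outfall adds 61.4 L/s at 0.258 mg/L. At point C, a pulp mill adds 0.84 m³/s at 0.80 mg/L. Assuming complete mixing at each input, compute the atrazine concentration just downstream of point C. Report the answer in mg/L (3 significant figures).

0.0106 mg/L

1.2 µg/L = 0.0012 mg/L.
57.1 L/s = 0.0571 m³/s.
After input A: C = (80·0.0012 + 0.0571·1.28) / 80.06 = 0.002112 mg/L.
61.4 L/s = 0.0614 m³/s.
After input B: C = (80.06·0.002112 + 0.0614·0.258) / 80.12 = 0.002308 mg/L.
After input C: C = (80.12·0.002308 + 0.84·0.8) / 80.96 = 0.01058 mg/L.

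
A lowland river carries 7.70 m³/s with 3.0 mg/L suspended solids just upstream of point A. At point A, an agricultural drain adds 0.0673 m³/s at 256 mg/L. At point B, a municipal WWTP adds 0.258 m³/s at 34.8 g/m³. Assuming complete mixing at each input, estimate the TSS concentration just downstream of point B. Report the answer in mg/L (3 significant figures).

6.14 mg/L

After input A: C = (7.7·3 + 0.0673·256) / 7.767 = 5.192 mg/L.
After input B: C = (7.767·5.192 + 0.258·34.8) / 8.025 = 6.144 mg/L.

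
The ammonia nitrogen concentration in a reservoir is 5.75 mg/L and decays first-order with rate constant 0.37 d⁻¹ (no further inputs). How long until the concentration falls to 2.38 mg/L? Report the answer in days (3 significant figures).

2.38 d

t = ln(C₀/C)/k = ln(5.75/2.38)/0.37 = 0.8821/0.37 = 2.384 d.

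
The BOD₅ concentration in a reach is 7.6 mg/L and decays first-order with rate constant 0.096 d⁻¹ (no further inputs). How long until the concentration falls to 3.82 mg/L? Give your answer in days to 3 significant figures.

t = ln(C₀/C)/k = ln(7.6/3.82)/0.096 = 0.6879/0.096 = 7.166 d.

7.17 d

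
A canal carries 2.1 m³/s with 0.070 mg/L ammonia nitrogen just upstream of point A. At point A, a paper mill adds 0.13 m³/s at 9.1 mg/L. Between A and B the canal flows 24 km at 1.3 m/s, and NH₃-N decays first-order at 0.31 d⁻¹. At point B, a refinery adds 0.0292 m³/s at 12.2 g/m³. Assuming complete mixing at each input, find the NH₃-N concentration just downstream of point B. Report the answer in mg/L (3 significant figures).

0.709 mg/L

After input A: C = (2.1·0.07 + 0.13·9.1) / 2.23 = 0.5964 mg/L.
Over the 24 km reach to input B (t = 1.846e+04 s = 0.2137 d), decay gives C = 0.5964·exp(−0.31·0.2137) = 0.5582 mg/L.
After input B: C = (2.23·0.5582 + 0.0292·12.2) / 2.259 = 0.7087 mg/L.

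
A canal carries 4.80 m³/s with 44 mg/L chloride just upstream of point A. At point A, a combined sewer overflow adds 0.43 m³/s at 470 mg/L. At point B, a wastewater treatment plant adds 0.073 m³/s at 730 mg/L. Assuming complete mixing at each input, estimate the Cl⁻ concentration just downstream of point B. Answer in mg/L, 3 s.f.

After input A: C = (4.8·44 + 0.43·470) / 5.23 = 79.02 mg/L.
After input B: C = (5.23·79.02 + 0.073·730) / 5.303 = 87.99 mg/L.

88.0 mg/L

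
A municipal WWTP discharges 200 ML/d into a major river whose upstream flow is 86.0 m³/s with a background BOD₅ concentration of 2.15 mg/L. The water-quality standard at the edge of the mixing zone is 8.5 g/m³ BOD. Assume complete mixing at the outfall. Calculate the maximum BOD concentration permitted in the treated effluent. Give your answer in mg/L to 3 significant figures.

200 ML/d = 2.315 m³/s.
Mass balance: 8.5·88.31 = 2.315·Cₑ + 86·2.15.
Cₑ = (750.7 − 184.9) / 2.315 = 244.4 mg/L.

244 mg/L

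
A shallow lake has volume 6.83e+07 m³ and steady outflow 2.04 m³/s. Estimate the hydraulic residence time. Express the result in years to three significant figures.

Q = 2.04 m³/s × 3.156e+07 s/yr = 6.438e+07 m³/yr.
Hydraulic residence time τ = V/Q = 6.83e+07/6.438e+07 = 1.061 yr.

1.06 yr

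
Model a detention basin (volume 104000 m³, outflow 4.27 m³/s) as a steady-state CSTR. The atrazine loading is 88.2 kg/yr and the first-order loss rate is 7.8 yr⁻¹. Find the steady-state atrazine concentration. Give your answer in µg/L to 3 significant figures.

Outflow Q = 4.27 m³/s × 3.156e+07 s/yr = 1.348e+08 m³/yr.
Steady-state CSTR mass balance: W = Q·C + k·V·C, so C = W/(Q + kV).
Q + kV = 1.348e+08 + 7.8·104000 = 1.356e+08 m³/yr.
C = 88.2/1.356e+08 = 6.506e-07 kg/m³ = 0.0006506 mg/L = 0.6506 µg/L.

0.651 µg/L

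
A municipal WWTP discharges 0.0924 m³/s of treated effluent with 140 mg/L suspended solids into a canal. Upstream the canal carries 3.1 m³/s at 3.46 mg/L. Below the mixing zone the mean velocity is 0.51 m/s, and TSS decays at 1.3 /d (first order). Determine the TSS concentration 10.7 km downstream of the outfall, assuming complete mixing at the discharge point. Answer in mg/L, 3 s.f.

5.41 mg/L

After complete mixing, C₀ = (0.0924·140 + 3.1·3.46) / 3.192 = 7.412 mg/L.
Travel time t = 1.07e+04 m / 0.51 m/s = 2.098e+04 s = 0.2428 d.
C = 7.412·exp(−1.3·0.2428) = 7.412·0.7293 = 5.406 mg/L.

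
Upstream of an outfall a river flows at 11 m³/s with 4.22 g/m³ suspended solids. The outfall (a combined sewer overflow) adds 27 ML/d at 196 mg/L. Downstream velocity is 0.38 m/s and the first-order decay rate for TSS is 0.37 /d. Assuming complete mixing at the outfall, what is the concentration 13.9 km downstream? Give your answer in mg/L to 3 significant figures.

27 ML/d = 0.3125 m³/s.
After complete mixing, C₀ = (0.3125·196 + 11·4.22) / 11.31 = 9.518 mg/L.
Travel time t = 1.39e+04 m / 0.38 m/s = 3.658e+04 s = 0.4234 d.
C = 9.518·exp(−0.37·0.4234) = 9.518·0.855 = 8.138 mg/L.

8.14 mg/L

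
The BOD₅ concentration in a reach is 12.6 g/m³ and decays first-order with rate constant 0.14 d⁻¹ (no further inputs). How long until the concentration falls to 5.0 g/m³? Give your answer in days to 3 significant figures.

t = ln(C₀/C)/k = ln(12.6/5.0)/0.14 = 0.9243/0.14 = 6.602 d.

6.60 d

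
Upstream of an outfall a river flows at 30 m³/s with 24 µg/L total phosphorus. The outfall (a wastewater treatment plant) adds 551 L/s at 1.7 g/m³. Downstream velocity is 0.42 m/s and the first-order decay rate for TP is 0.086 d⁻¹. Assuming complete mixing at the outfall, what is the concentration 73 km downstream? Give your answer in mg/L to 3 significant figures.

0.0456 mg/L

551 L/s = 0.551 m³/s.
24 µg/L = 0.024 mg/L.
After complete mixing, C₀ = (0.551·1.7 + 30·0.024) / 30.55 = 0.05423 mg/L.
Travel time t = 7.3e+04 m / 0.42 m/s = 1.738e+05 s = 2.012 d.
C = 0.05423·exp(−0.086·2.012) = 0.05423·0.8411 = 0.04561 mg/L.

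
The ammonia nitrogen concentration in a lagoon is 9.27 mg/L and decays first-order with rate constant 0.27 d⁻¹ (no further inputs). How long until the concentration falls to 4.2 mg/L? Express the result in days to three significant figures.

2.93 d

t = ln(C₀/C)/k = ln(9.27/4.2)/0.27 = 0.7917/0.27 = 2.932 d.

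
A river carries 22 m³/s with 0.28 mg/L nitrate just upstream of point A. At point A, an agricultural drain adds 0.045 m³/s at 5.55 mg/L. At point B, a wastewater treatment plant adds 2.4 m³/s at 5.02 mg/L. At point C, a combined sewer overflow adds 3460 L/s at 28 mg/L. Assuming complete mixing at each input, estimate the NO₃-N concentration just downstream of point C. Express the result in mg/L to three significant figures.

After input A: C = (22·0.28 + 0.045·5.55) / 22.05 = 0.2908 mg/L.
After input B: C = (22.05·0.2908 + 2.4·5.02) / 24.45 = 0.7551 mg/L.
3460 L/s = 3.46 m³/s.
After input C: C = (24.45·0.7551 + 3.46·28) / 27.91 = 4.133 mg/L.

4.13 mg/L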